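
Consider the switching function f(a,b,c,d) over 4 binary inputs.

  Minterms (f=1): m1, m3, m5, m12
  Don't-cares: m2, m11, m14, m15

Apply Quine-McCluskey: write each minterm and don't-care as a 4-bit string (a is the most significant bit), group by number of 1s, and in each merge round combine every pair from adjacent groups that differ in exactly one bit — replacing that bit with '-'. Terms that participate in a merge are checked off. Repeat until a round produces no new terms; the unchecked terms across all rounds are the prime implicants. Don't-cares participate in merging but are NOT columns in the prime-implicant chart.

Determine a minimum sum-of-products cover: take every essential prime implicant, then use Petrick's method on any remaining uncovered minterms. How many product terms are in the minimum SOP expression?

3

[col 0] 0001*, 0010*, 0011*, 0101*, 1011*, 1100*, 1110*, 1111*
[col 1] -011, 0-01, 00-1, 001-, 1-11, 11-0, 111-
Prime implicants: -011, 0-01, 00-1, 001-, 1-11, 11-0, 111-
PI chart (minterm → PIs covering it):
  1 | 0-01,00-1
  3 | -011,00-1,001-
  5 | 0-01  (sole → essential)
  12 | 11-0  (sole → essential)
Essential prime implicants: 0-01, 11-0
Petrick residual → -011
Minimum SOP uses 3 PIs: b'cd + a'c'd + abd'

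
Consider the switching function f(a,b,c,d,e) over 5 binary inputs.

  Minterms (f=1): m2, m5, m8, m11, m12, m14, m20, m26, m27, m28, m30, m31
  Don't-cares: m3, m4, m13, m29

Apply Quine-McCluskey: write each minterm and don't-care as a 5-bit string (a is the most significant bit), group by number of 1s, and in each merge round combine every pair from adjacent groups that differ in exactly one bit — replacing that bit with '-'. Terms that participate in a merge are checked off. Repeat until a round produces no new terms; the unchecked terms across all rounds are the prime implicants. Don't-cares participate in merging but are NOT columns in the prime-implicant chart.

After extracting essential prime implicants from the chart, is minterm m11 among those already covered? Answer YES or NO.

size-2^0 implicants → 00010(✓)  00011(✓)  00100(✓)  00101(✓)  01000(✓)  01011(✓)  01100(✓)  01101(✓)  01110(✓)  10100(✓)  11010(✓)  11011(✓)  11100(✓)  11101(✓)  11110(✓)  11111(✓)
size-2^1 implicants → -0100(✓)  -1011  -1100(✓)  -1101(✓)  -1110(✓)  0-011  0-100(✓)  0-101(✓)  0001-  0010-(✓)  01-00  011-0(✓)  0110-(✓)  1-100(✓)  11-10(✓)  11-11(✓)  1101-(✓)  111-0(✓)  111-1(✓)  1110-(✓)  1111-(✓)
size-2^2 implicants → --100  -11-0  -110-  0-10-  11-1-  111--
Unchecked terms (primes): --100, -1011, -11-0, -110-, 0-011, 0-10-, 0001-, 01-00, 11-1-, 111--
Minterm coverage:
  m2 ⊆ 0001- [E]
  m5 ⊆ 0-10- [E]
  m8 ⊆ 01-00 [E]
  m11 ⊆ -1011,0-011
  m12 ⊆ --100,-11-0,-110-,0-10-,01-00
  m14 ⊆ -11-0 [E]
  m20 ⊆ --100 [E]
  m26 ⊆ 11-1- [E]
  m27 ⊆ -1011,11-1-
  m28 ⊆ --100,-11-0,-110-,111--
  m30 ⊆ -11-0,11-1-,111--
  m31 ⊆ 11-1-,111--
E = {--100, -11-0, 0-10-, 0001-, 01-00, 11-1-}

NO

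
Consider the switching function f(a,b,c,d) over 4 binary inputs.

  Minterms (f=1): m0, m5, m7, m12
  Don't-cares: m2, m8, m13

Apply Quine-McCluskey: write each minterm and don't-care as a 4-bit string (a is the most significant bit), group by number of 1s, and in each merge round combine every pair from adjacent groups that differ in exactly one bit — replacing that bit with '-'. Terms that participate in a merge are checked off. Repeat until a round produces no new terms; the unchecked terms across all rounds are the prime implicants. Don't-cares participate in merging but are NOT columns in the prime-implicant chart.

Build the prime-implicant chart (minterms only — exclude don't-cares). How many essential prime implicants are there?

Round 0: 0000✓ 0010✓ 0101✓ 0111✓ 1000✓ 1100✓ 1101✓
Round 1: -000 -101 00-0 01-1 1-00 110-
PIs = {-000, -101, 00-0, 01-1, 1-00, 110-}
Coverage chart:
  m0: -000,00-0
  m5: -101,01-1
  m7: 01-1 ←essential
  m12: 1-00,110-
Essential: 01-1

1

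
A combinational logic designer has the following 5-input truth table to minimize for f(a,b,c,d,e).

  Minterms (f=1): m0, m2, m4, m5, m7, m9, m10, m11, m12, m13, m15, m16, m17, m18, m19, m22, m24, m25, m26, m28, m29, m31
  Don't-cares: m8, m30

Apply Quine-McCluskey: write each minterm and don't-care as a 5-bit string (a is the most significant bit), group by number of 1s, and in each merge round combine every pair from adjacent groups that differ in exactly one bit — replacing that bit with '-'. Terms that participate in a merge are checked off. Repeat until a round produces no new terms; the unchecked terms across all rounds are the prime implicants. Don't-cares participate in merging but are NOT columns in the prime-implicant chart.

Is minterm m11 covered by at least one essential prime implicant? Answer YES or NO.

[col 0] 00000*, 00010*, 00100*, 00101*, 00111*, 01000*, 01001*, 01010*, 01011*, 01100*, 01101*, 01111*, 10000*, 10001*, 10010*, 10011*, 10110*, 11000*, 11001*, 11010*, 11100*, 11101*, 11110*, 11111*
[col 1] -0000*, -0010*, -1000*, -1001*, -1010*, -1100*, -1101*, -1111*, 0-000*, 0-010*, 0-100*, 0-101*, 0-111*, 00-00*, 000-0*, 001-1*, 0010-*, 01-00*, 01-01*, 01-11*, 010-0*, 010-1*, 0100-*, 0101-*, 011-1*, 0110-*, 1-000*, 1-001*, 1-010*, 1-110*, 10-10*, 100-0*, 100-1*, 1000-*, 1001-*, 11-00*, 11-01*, 11-10*, 110-0*, 1100-*, 111-0*, 111-1*, 1110-*, 1111-*
[col 2] --000*, --010*, -00-0*, -1-00*, -1-01*, -10-0*, -100-*, -11-1, -110-*, 0--00, 0-0-0*, 0-1-1, 0-10-, 01--1, 01-0-*, 010--, 1--10, 1-0-0*, 1-00-, 100--, 11--0, 11-0-*, 111--
[col 3] --0-0, -1-0-
Prime implicants: --0-0, -1-0-, -11-1, 0--00, 0-1-1, 0-10-, 01--1, 010--, 1--10, 1-00-, 100--, 11--0, 111--
PI chart (minterm → PIs covering it):
  0 | --0-0,0--00
  2 | --0-0  (sole → essential)
  4 | 0--00,0-10-
  5 | 0-1-1,0-10-
  7 | 0-1-1  (sole → essential)
  9 | -1-0-,01--1,010--
  10 | --0-0,010--
  11 | 01--1,010--
  12 | -1-0-,0--00,0-10-
  13 | -1-0-,-11-1,0-1-1,0-10-,01--1
  15 | -11-1,0-1-1,01--1
  16 | --0-0,1-00-,100--
  17 | 1-00-,100--
  18 | --0-0,1--10,100--
  19 | 100--  (sole → essential)
  22 | 1--10  (sole → essential)
  24 | --0-0,-1-0-,1-00-,11--0
  25 | -1-0-,1-00-
  26 | --0-0,1--10,11--0
  28 | -1-0-,11--0,111--
  29 | -1-0-,-11-1,111--
  31 | -11-1,111--
Essential prime implicants: --0-0, 0-1-1, 1--10, 100--

NO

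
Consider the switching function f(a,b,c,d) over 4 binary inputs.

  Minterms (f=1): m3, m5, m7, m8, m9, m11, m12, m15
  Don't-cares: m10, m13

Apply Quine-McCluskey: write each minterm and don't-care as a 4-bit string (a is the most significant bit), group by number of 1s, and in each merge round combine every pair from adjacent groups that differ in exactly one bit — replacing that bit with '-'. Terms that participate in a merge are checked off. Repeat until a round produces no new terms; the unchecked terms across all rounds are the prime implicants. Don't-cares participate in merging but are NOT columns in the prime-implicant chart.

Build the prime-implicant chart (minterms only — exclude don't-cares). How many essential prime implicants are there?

Round 0: 0011✓ 0101✓ 0111✓ 1000✓ 1001✓ 1010✓ 1011✓ 1100✓ 1101✓ 1111✓
Round 1: -011✓ -101✓ -111✓ 0-11✓ 01-1✓ 1-00✓ 1-01✓ 1-11✓ 10-0✓ 10-1✓ 100-✓ 101-✓ 11-1✓ 110-✓
Round 2: --11 -1-1 1--1 1-0- 10--
PIs = {--11, -1-1, 1--1, 1-0-, 10--}
Coverage chart:
  m3: --11 ←essential
  m5: -1-1 ←essential
  m7: --11,-1-1
  m8: 1-0-,10--
  m9: 1--1,1-0-,10--
  m11: --11,1--1,10--
  m12: 1-0- ←essential
  m15: --11,-1-1,1--1
Essential: --11, -1-1, 1-0-

3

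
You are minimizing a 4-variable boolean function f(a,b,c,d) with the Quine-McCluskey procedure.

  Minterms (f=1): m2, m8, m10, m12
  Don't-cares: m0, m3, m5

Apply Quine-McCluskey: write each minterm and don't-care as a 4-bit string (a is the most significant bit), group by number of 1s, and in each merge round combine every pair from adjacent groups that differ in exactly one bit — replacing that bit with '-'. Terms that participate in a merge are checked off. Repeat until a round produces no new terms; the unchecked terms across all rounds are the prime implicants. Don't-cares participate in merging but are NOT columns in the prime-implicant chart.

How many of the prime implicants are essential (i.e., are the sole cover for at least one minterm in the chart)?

2

Round 0: 0000✓ 0010✓ 0011✓ 0101 1000✓ 1010✓ 1100✓
Round 1: -000✓ -010✓ 00-0✓ 001- 1-00 10-0✓
Round 2: -0-0
PIs = {-0-0, 001-, 0101, 1-00}
Coverage chart:
  m2: -0-0,001-
  m8: -0-0,1-00
  m10: -0-0 ←essential
  m12: 1-00 ←essential
Essential: -0-0, 1-00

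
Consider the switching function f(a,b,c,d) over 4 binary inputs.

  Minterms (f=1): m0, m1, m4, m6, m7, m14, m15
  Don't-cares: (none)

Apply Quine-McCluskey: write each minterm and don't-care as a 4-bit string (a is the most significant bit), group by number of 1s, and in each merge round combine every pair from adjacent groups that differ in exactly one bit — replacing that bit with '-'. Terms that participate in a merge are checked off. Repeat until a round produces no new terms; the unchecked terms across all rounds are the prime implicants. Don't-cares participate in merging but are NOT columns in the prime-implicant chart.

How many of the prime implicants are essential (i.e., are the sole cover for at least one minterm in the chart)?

2

Round 0: 0000✓ 0001✓ 0100✓ 0110✓ 0111✓ 1110✓ 1111✓
Round 1: -110✓ -111✓ 0-00 000- 01-0 011-✓ 111-✓
Round 2: -11-
PIs = {-11-, 0-00, 000-, 01-0}
Coverage chart:
  m0: 0-00,000-
  m1: 000- ←essential
  m4: 0-00,01-0
  m6: -11-,01-0
  m7: -11- ←essential
  m14: -11- ←essential
  m15: -11- ←essential
Essential: -11-, 000-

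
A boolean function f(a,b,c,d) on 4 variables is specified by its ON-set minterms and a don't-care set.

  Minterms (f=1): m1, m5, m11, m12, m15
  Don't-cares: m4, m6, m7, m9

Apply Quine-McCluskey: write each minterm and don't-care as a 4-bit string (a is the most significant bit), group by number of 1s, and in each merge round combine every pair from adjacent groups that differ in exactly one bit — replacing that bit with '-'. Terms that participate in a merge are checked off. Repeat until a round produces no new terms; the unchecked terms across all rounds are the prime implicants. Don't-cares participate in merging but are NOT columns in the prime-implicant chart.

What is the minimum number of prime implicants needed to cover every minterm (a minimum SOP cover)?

[col 0] 0001*, 0100*, 0101*, 0110*, 0111*, 1001*, 1011*, 1100*, 1111*
[col 1] -001, -100, -111, 0-01, 01-0*, 01-1*, 010-*, 011-*, 1-11, 10-1
[col 2] 01--
Prime implicants: -001, -100, -111, 0-01, 01--, 1-11, 10-1
PI chart (minterm → PIs covering it):
  1 | -001,0-01
  5 | 0-01,01--
  11 | 1-11,10-1
  12 | -100  (sole → essential)
  15 | -111,1-11
Essential prime implicants: -100
Petrick residual → 0-01, 1-11
Minimum SOP uses 3 PIs: bc'd' + a'c'd + acd

3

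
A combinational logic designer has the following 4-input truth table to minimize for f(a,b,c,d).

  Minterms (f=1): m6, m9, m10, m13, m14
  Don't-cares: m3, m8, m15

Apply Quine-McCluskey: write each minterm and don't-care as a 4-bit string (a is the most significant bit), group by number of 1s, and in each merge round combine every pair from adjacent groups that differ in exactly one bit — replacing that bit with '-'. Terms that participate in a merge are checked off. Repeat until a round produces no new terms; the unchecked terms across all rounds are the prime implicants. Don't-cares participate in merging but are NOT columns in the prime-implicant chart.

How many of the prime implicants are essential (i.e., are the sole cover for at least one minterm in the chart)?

1

size-2^0 implicants → 0011  0110(✓)  1000(✓)  1001(✓)  1010(✓)  1101(✓)  1110(✓)  1111(✓)
size-2^1 implicants → -110  1-01  1-10  10-0  100-  11-1  111-
Unchecked terms (primes): -110, 0011, 1-01, 1-10, 10-0, 100-, 11-1, 111-
Minterm coverage:
  m6 ⊆ -110 [E]
  m9 ⊆ 1-01,100-
  m10 ⊆ 1-10,10-0
  m13 ⊆ 1-01,11-1
  m14 ⊆ -110,1-10,111-
E = {-110}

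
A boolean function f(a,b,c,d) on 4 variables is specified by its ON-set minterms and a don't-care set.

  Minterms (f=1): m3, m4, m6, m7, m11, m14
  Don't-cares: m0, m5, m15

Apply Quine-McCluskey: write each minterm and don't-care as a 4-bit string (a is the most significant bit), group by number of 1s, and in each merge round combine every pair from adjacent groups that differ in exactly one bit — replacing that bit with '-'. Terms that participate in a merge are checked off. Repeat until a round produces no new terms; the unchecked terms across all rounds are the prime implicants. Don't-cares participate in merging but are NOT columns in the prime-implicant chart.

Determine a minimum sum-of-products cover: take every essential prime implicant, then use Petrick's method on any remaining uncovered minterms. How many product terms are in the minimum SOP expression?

size-2^0 implicants → 0000(✓)  0011(✓)  0100(✓)  0101(✓)  0110(✓)  0111(✓)  1011(✓)  1110(✓)  1111(✓)
size-2^1 implicants → -011(✓)  -110(✓)  -111(✓)  0-00  0-11(✓)  01-0(✓)  01-1(✓)  010-(✓)  011-(✓)  1-11(✓)  111-(✓)
size-2^2 implicants → --11  -11-  01--
Unchecked terms (primes): --11, -11-, 0-00, 01--
Minterm coverage:
  m3 ⊆ --11 [E]
  m4 ⊆ 0-00,01--
  m6 ⊆ -11-,01--
  m7 ⊆ --11,-11-,01--
  m11 ⊆ --11 [E]
  m14 ⊆ -11- [E]
E = {--11, -11-}
Petrick residual → 0-00
Cover = cd + bc + a'c'd'  |cover|=3

3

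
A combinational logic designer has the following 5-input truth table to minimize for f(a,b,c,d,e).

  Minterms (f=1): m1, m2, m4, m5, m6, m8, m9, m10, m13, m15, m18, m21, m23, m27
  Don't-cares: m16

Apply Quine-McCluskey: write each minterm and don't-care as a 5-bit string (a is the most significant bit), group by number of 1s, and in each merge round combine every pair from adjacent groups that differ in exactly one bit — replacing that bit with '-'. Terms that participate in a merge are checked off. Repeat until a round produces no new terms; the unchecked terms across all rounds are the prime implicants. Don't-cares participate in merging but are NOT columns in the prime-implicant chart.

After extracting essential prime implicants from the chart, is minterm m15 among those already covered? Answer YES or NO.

YES

Round 0: 00001✓ 00010✓ 00100✓ 00101✓ 00110✓ 01000✓ 01001✓ 01010✓ 01101✓ 01111✓ 10000✓ 10010✓ 10101✓ 10111✓ 11011
Round 1: -0010 -0101 0-001✓ 0-010 0-101✓ 00-01✓ 00-10 001-0 0010- 01-01✓ 010-0 0100- 011-1 100-0 101-1
Round 2: 0--01
PIs = {-0010, -0101, 0--01, 0-010, 00-10, 001-0, 0010-, 010-0, 0100-, 011-1, 100-0, 101-1, 11011}
Coverage chart:
  m1: 0--01 ←essential
  m2: -0010,0-010,00-10
  m4: 001-0,0010-
  m5: -0101,0--01,0010-
  m6: 00-10,001-0
  m8: 010-0,0100-
  m9: 0--01,0100-
  m10: 0-010,010-0
  m13: 0--01,011-1
  m15: 011-1 ←essential
  m18: -0010,100-0
  m21: -0101,101-1
  m23: 101-1 ←essential
  m27: 11011 ←essential
Essential: 0--01, 011-1, 101-1, 11011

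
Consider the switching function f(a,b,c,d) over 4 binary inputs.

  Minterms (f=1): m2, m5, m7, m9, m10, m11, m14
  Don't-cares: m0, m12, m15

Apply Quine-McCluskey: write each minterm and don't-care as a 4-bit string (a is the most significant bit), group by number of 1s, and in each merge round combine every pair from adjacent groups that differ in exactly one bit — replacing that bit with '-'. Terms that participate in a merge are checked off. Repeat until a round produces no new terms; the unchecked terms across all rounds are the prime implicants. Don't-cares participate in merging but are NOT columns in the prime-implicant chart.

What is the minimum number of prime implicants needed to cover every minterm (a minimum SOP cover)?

4

size-2^0 implicants → 0000(✓)  0010(✓)  0101(✓)  0111(✓)  1001(✓)  1010(✓)  1011(✓)  1100(✓)  1110(✓)  1111(✓)
size-2^1 implicants → -010  -111  00-0  01-1  1-10(✓)  1-11(✓)  10-1  101-(✓)  11-0  111-(✓)
size-2^2 implicants → 1-1-
Unchecked terms (primes): -010, -111, 00-0, 01-1, 1-1-, 10-1, 11-0
Minterm coverage:
  m2 ⊆ -010,00-0
  m5 ⊆ 01-1 [E]
  m7 ⊆ -111,01-1
  m9 ⊆ 10-1 [E]
  m10 ⊆ -010,1-1-
  m11 ⊆ 1-1-,10-1
  m14 ⊆ 1-1-,11-0
E = {01-1, 10-1}
Petrick residual → -010, 1-1-
Cover = b'cd' + a'bd + ac + ab'd  |cover|=4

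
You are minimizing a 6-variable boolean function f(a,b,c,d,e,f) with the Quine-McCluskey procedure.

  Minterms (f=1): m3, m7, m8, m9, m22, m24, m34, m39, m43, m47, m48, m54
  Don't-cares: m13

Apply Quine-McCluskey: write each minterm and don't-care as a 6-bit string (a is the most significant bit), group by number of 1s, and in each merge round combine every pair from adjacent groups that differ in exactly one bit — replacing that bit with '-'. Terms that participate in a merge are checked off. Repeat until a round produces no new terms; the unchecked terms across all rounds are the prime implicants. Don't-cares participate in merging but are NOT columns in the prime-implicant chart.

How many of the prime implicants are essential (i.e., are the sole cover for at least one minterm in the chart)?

size-2^0 implicants → 000011(✓)  000111(✓)  001000(✓)  001001(✓)  001101(✓)  010110(✓)  011000(✓)  100010  100111(✓)  101011(✓)  101111(✓)  110000  110110(✓)
size-2^1 implicants → -00111  -10110  0-1000  000-11  001-01  00100-  10-111  101-11
Unchecked terms (primes): -00111, -10110, 0-1000, 000-11, 001-01, 00100-, 10-111, 100010, 101-11, 110000
Minterm coverage:
  m3 ⊆ 000-11 [E]
  m7 ⊆ -00111,000-11
  m8 ⊆ 0-1000,00100-
  m9 ⊆ 001-01,00100-
  m22 ⊆ -10110 [E]
  m24 ⊆ 0-1000 [E]
  m34 ⊆ 100010 [E]
  m39 ⊆ -00111,10-111
  m43 ⊆ 101-11 [E]
  m47 ⊆ 10-111,101-11
  m48 ⊆ 110000 [E]
  m54 ⊆ -10110 [E]
E = {-10110, 0-1000, 000-11, 100010, 101-11, 110000}

6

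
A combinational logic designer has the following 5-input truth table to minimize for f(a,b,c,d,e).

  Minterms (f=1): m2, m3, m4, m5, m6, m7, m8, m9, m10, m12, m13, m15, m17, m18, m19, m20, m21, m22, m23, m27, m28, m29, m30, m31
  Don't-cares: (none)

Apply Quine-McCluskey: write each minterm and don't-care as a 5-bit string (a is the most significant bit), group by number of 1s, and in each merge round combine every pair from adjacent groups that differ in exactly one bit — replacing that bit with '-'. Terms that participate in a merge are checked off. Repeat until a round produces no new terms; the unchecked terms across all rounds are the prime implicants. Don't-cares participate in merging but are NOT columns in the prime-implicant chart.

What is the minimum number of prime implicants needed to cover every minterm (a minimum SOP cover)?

8

size-2^0 implicants → 00010(✓)  00011(✓)  00100(✓)  00101(✓)  00110(✓)  00111(✓)  01000(✓)  01001(✓)  01010(✓)  01100(✓)  01101(✓)  01111(✓)  10001(✓)  10010(✓)  10011(✓)  10100(✓)  10101(✓)  10110(✓)  10111(✓)  11011(✓)  11100(✓)  11101(✓)  11110(✓)  11111(✓)
size-2^1 implicants → -0010(✓)  -0011(✓)  -0100(✓)  -0101(✓)  -0110(✓)  -0111(✓)  -1100(✓)  -1101(✓)  -1111(✓)  0-010  0-100(✓)  0-101(✓)  0-111(✓)  00-10(✓)  00-11(✓)  0001-(✓)  001-0(✓)  001-1(✓)  0010-(✓)  0011-(✓)  01-00(✓)  01-01(✓)  010-0  0100-(✓)  011-1(✓)  0110-(✓)  1-011(✓)  1-100(✓)  1-101(✓)  1-110(✓)  1-111(✓)  10-01(✓)  10-10(✓)  10-11(✓)  100-1(✓)  1001-(✓)  101-0(✓)  101-1(✓)  1010-(✓)  1011-(✓)  11-11(✓)  111-0(✓)  111-1(✓)  1110-(✓)  1111-(✓)
size-2^2 implicants → --100(✓)  --101(✓)  --111(✓)  -0-10(✓)  -0-11(✓)  -001-(✓)  -01-0(✓)  -01-1(✓)  -010-(✓)  -011-(✓)  -11-1(✓)  -110-(✓)  0-1-1(✓)  0-10-(✓)  00-1-(✓)  001--(✓)  01-0-  1--11  1-1-0(✓)  1-1-1(✓)  1-10-(✓)  1-11-(✓)  10--1  10-1-(✓)  101--(✓)  111--(✓)
size-2^3 implicants → --1-1  --10-  -0-1-  -01--  1-1--
Unchecked terms (primes): --1-1, --10-, -0-1-, -01--, 0-010, 01-0-, 010-0, 1--11, 1-1--, 10--1
Minterm coverage:
  m2 ⊆ -0-1-,0-010
  m3 ⊆ -0-1- [E]
  m4 ⊆ --10-,-01--
  m5 ⊆ --1-1,--10-,-01--
  m6 ⊆ -0-1-,-01--
  m7 ⊆ --1-1,-0-1-,-01--
  m8 ⊆ 01-0-,010-0
  m9 ⊆ 01-0- [E]
  m10 ⊆ 0-010,010-0
  m12 ⊆ --10-,01-0-
  m13 ⊆ --1-1,--10-,01-0-
  m15 ⊆ --1-1 [E]
  m17 ⊆ 10--1 [E]
  m18 ⊆ -0-1- [E]
  m19 ⊆ -0-1-,1--11,10--1
  m20 ⊆ --10-,-01--,1-1--
  m21 ⊆ --1-1,--10-,-01--,1-1--,10--1
  m22 ⊆ -0-1-,-01--,1-1--
  m23 ⊆ --1-1,-0-1-,-01--,1--11,1-1--,10--1
  m27 ⊆ 1--11 [E]
  m28 ⊆ --10-,1-1--
  m29 ⊆ --1-1,--10-,1-1--
  m30 ⊆ 1-1-- [E]
  m31 ⊆ --1-1,1--11,1-1--
E = {--1-1, -0-1-, 01-0-, 1--11, 1-1--, 10--1}
Petrick residual → --10-, 0-010
Cover = ce + cd' + b'd + a'c'de' + a'bd' + ade + ac + ab'e  |cover|=8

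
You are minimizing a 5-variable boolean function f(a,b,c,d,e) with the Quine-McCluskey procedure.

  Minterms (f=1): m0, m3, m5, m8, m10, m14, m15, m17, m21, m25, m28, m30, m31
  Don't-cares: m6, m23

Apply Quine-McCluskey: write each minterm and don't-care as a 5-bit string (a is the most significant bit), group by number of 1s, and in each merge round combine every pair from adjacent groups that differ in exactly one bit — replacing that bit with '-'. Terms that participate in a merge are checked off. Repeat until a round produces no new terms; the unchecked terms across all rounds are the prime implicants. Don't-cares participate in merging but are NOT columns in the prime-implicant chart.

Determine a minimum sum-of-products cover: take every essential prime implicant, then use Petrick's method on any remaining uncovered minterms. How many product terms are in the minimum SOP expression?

7

size-2^0 implicants → 00000(✓)  00011  00101(✓)  00110(✓)  01000(✓)  01010(✓)  01110(✓)  01111(✓)  10001(✓)  10101(✓)  10111(✓)  11001(✓)  11100(✓)  11110(✓)  11111(✓)
size-2^1 implicants → -0101  -1110(✓)  -1111(✓)  0-000  0-110  01-10  010-0  0111-(✓)  1-001  1-111  10-01  101-1  111-0  1111-(✓)
size-2^2 implicants → -111-
Unchecked terms (primes): -0101, -111-, 0-000, 0-110, 00011, 01-10, 010-0, 1-001, 1-111, 10-01, 101-1, 111-0
Minterm coverage:
  m0 ⊆ 0-000 [E]
  m3 ⊆ 00011 [E]
  m5 ⊆ -0101 [E]
  m8 ⊆ 0-000,010-0
  m10 ⊆ 01-10,010-0
  m14 ⊆ -111-,0-110,01-10
  m15 ⊆ -111- [E]
  m17 ⊆ 1-001,10-01
  m21 ⊆ -0101,10-01,101-1
  m25 ⊆ 1-001 [E]
  m28 ⊆ 111-0 [E]
  m30 ⊆ -111-,111-0
  m31 ⊆ -111-,1-111
E = {-0101, -111-, 0-000, 00011, 1-001, 111-0}
Petrick residual → 01-10
Cover = b'cd'e + bcd + a'c'd'e' + a'b'c'de + a'bde' + ac'd'e + abce'  |cover|=7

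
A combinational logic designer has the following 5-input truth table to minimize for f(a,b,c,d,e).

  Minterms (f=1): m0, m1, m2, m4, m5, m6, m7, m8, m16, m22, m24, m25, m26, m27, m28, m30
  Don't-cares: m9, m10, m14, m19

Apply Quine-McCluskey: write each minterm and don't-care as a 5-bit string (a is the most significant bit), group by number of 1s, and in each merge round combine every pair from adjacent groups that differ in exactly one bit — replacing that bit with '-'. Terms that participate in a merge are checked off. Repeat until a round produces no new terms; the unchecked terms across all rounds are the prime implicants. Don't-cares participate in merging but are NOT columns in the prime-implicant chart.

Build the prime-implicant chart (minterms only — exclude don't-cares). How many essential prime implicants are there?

[col 0] 00000*, 00001*, 00010*, 00100*, 00101*, 00110*, 00111*, 01000*, 01001*, 01010*, 01110*, 10000*, 10011*, 10110*, 11000*, 11001*, 11010*, 11011*, 11100*, 11110*
[col 1] -0000*, -0110*, -1000*, -1001*, -1010*, -1110*, 0-000*, 0-001*, 0-010*, 0-110*, 00-00*, 00-01*, 00-10*, 000-0*, 0000-*, 001-0*, 001-1*, 0010-*, 0011-*, 01-10*, 010-0*, 0100-*, 1-000*, 1-011, 1-110*, 11-00*, 11-10*, 110-0*, 110-1*, 1100-*, 1101-*, 111-0*
[col 2] --000, --110, -1-10, -10-0, -100-, 0--10, 0-0-0, 0-00-, 00--0, 00-0-, 001--, 11--0, 110--
Prime implicants: --000, --110, -1-10, -10-0, -100-, 0--10, 0-0-0, 0-00-, 00--0, 00-0-, 001--, 1-011, 11--0, 110--
PI chart (minterm → PIs covering it):
  0 | --000,0-0-0,0-00-,00--0,00-0-
  1 | 0-00-,00-0-
  2 | 0--10,0-0-0,00--0
  4 | 00--0,00-0-,001--
  5 | 00-0-,001--
  6 | --110,0--10,00--0,001--
  7 | 001--  (sole → essential)
  8 | --000,-10-0,-100-,0-0-0,0-00-
  16 | --000  (sole → essential)
  22 | --110  (sole → essential)
  24 | --000,-10-0,-100-,11--0,110--
  25 | -100-,110--
  26 | -1-10,-10-0,11--0,110--
  27 | 1-011,110--
  28 | 11--0  (sole → essential)
  30 | --110,-1-10,11--0
Essential prime implicants: --000, --110, 001--, 11--0

4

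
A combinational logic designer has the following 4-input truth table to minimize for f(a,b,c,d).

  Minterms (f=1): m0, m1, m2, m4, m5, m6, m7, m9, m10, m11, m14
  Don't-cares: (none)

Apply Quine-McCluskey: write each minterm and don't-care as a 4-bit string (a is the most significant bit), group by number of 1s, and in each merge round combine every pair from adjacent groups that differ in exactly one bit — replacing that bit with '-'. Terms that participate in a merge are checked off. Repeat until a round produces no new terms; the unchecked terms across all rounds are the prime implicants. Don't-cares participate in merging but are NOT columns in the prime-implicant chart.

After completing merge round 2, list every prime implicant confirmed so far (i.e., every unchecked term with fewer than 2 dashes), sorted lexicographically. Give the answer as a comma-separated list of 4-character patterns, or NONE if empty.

[col 0] 0000*, 0001*, 0010*, 0100*, 0101*, 0110*, 0111*, 1001*, 1010*, 1011*, 1110*
[col 1] -001, -010*, -110*, 0-00*, 0-01*, 0-10*, 00-0*, 000-*, 01-0*, 01-1*, 010-*, 011-*, 1-10*, 10-1, 101-
[col 2] --10, 0--0, 0-0-, 01--
Prime implicants: --10, -001, 0--0, 0-0-, 01--, 10-1, 101-

-001, 10-1, 101-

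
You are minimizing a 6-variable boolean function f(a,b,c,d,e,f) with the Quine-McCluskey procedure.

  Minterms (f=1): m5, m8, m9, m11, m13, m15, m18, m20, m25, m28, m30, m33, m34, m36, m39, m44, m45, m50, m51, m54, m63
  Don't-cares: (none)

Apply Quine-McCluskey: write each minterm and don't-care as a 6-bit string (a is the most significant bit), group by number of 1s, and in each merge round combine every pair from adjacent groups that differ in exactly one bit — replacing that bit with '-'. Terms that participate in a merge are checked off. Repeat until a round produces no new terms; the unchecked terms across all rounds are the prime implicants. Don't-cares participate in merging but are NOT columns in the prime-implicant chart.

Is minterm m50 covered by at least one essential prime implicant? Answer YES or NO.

YES

[col 0] 000101*, 001000*, 001001*, 001011*, 001101*, 001111*, 010010*, 010100*, 011001*, 011100*, 011110*, 100001, 100010*, 100100*, 100111, 101100*, 101101*, 110010*, 110011*, 110110*, 111111
[col 1] -01101, -10010, 0-1001, 00-101, 001-01*, 001-11*, 0010-1*, 00100-, 0011-1*, 01-100, 0111-0, 1-0010, 10-100, 10110-, 110-10, 11001-
[col 2] 001--1
Prime implicants: -01101, -10010, 0-1001, 00-101, 001--1, 00100-, 01-100, 0111-0, 1-0010, 10-100, 100001, 100111, 10110-, 110-10, 11001-, 111111
PI chart (minterm → PIs covering it):
  5 | 00-101  (sole → essential)
  8 | 00100-  (sole → essential)
  9 | 0-1001,001--1,00100-
  11 | 001--1  (sole → essential)
  13 | -01101,00-101,001--1
  15 | 001--1  (sole → essential)
  18 | -10010  (sole → essential)
  20 | 01-100  (sole → essential)
  25 | 0-1001  (sole → essential)
  28 | 01-100,0111-0
  30 | 0111-0  (sole → essential)
  33 | 100001  (sole → essential)
  34 | 1-0010  (sole → essential)
  36 | 10-100  (sole → essential)
  39 | 100111  (sole → essential)
  44 | 10-100,10110-
  45 | -01101,10110-
  50 | -10010,1-0010,110-10,11001-
  51 | 11001-  (sole → essential)
  54 | 110-10  (sole → essential)
  63 | 111111  (sole → essential)
Essential prime implicants: -10010, 0-1001, 00-101, 001--1, 00100-, 01-100, 0111-0, 1-0010, 10-100, 100001, 100111, 110-10, 11001-, 111111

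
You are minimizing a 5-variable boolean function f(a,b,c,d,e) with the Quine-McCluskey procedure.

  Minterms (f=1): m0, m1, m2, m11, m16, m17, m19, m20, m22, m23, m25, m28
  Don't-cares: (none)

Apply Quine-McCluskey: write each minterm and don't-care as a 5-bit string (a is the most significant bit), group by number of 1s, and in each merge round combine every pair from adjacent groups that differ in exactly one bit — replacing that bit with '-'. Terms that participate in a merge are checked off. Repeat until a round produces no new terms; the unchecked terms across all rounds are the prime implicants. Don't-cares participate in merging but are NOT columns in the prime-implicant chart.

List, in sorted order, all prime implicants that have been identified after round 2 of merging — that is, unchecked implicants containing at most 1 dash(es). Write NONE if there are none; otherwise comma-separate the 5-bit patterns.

Round 0: 00000✓ 00001✓ 00010✓ 01011 10000✓ 10001✓ 10011✓ 10100✓ 10110✓ 10111✓ 11001✓ 11100✓
Round 1: -0000✓ -0001✓ 000-0 0000-✓ 1-001 1-100 10-00 10-11 100-1 1000-✓ 101-0 1011-
Round 2: -000-
PIs = {-000-, 000-0, 01011, 1-001, 1-100, 10-00, 10-11, 100-1, 101-0, 1011-}

000-0, 01011, 1-001, 1-100, 10-00, 10-11, 100-1, 101-0, 1011-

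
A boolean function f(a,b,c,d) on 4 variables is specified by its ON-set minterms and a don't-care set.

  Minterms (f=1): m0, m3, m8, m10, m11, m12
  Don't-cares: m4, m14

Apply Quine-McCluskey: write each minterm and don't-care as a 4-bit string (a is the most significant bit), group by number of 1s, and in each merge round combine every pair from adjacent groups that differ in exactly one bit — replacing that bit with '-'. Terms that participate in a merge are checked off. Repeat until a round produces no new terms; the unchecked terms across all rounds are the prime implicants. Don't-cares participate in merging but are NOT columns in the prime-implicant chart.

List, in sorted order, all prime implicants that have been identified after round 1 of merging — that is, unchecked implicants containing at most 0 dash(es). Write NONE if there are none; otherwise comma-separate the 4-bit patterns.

[col 0] 0000*, 0011*, 0100*, 1000*, 1010*, 1011*, 1100*, 1110*
[col 1] -000*, -011, -100*, 0-00*, 1-00*, 1-10*, 10-0*, 101-, 11-0*
[col 2] --00, 1--0
Prime implicants: --00, -011, 1--0, 101-

NONE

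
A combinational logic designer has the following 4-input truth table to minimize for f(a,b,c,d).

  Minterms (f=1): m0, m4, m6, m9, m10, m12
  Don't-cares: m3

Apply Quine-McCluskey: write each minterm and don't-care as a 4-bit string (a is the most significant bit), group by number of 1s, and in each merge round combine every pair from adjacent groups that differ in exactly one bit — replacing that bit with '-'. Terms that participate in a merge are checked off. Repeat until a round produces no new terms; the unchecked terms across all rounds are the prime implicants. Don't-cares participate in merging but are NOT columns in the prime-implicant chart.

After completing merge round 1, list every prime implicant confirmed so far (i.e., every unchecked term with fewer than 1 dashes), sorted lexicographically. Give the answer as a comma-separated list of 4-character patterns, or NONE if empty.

size-2^0 implicants → 0000(✓)  0011  0100(✓)  0110(✓)  1001  1010  1100(✓)
size-2^1 implicants → -100  0-00  01-0
Unchecked terms (primes): -100, 0-00, 0011, 01-0, 1001, 1010

0011, 1001, 1010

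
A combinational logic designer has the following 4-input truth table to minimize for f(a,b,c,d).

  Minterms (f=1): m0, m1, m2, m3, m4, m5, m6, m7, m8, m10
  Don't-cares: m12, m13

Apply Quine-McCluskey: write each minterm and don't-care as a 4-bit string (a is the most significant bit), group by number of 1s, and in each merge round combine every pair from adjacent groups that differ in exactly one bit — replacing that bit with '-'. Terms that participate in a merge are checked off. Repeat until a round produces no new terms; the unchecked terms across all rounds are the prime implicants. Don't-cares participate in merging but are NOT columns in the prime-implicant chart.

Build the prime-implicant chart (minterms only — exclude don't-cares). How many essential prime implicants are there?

size-2^0 implicants → 0000(✓)  0001(✓)  0010(✓)  0011(✓)  0100(✓)  0101(✓)  0110(✓)  0111(✓)  1000(✓)  1010(✓)  1100(✓)  1101(✓)
size-2^1 implicants → -000(✓)  -010(✓)  -100(✓)  -101(✓)  0-00(✓)  0-01(✓)  0-10(✓)  0-11(✓)  00-0(✓)  00-1(✓)  000-(✓)  001-(✓)  01-0(✓)  01-1(✓)  010-(✓)  011-(✓)  1-00(✓)  10-0(✓)  110-(✓)
size-2^2 implicants → --00  -0-0  -10-  0--0(✓)  0--1(✓)  0-0-(✓)  0-1-(✓)  00--(✓)  01--(✓)
size-2^3 implicants → 0---
Unchecked terms (primes): --00, -0-0, -10-, 0---
Minterm coverage:
  m0 ⊆ --00,-0-0,0---
  m1 ⊆ 0--- [E]
  m2 ⊆ -0-0,0---
  m3 ⊆ 0--- [E]
  m4 ⊆ --00,-10-,0---
  m5 ⊆ -10-,0---
  m6 ⊆ 0--- [E]
  m7 ⊆ 0--- [E]
  m8 ⊆ --00,-0-0
  m10 ⊆ -0-0 [E]
E = {-0-0, 0---}

2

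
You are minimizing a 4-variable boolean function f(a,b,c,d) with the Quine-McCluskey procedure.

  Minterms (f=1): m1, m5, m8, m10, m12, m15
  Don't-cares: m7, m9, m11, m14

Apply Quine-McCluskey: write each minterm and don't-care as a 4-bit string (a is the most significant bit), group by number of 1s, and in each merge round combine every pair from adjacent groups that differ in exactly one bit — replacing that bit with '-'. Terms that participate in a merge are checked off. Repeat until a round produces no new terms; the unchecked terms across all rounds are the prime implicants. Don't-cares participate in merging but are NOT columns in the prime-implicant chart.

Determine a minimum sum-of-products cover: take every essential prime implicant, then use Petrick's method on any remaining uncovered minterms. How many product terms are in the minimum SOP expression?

3

[col 0] 0001*, 0101*, 0111*, 1000*, 1001*, 1010*, 1011*, 1100*, 1110*, 1111*
[col 1] -001, -111, 0-01, 01-1, 1-00*, 1-10*, 1-11*, 10-0*, 10-1*, 100-*, 101-*, 11-0*, 111-*
[col 2] 1--0, 1-1-, 10--
Prime implicants: -001, -111, 0-01, 01-1, 1--0, 1-1-, 10--
PI chart (minterm → PIs covering it):
  1 | -001,0-01
  5 | 0-01,01-1
  8 | 1--0,10--
  10 | 1--0,1-1-,10--
  12 | 1--0  (sole → essential)
  15 | -111,1-1-
Essential prime implicants: 1--0
Petrick residual → -111, 0-01
Minimum SOP uses 3 PIs: bcd + a'c'd + ad'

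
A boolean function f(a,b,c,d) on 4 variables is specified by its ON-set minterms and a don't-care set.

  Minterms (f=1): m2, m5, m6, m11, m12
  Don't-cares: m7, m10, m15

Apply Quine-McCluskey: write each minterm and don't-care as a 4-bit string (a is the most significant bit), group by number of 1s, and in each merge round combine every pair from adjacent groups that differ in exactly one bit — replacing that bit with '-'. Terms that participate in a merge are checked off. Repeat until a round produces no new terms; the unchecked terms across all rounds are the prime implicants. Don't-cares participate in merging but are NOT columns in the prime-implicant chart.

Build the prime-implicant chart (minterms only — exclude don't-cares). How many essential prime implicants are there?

[col 0] 0010*, 0101*, 0110*, 0111*, 1010*, 1011*, 1100, 1111*
[col 1] -010, -111, 0-10, 01-1, 011-, 1-11, 101-
Prime implicants: -010, -111, 0-10, 01-1, 011-, 1-11, 101-, 1100
PI chart (minterm → PIs covering it):
  2 | -010,0-10
  5 | 01-1  (sole → essential)
  6 | 0-10,011-
  11 | 1-11,101-
  12 | 1100  (sole → essential)
Essential prime implicants: 01-1, 1100

2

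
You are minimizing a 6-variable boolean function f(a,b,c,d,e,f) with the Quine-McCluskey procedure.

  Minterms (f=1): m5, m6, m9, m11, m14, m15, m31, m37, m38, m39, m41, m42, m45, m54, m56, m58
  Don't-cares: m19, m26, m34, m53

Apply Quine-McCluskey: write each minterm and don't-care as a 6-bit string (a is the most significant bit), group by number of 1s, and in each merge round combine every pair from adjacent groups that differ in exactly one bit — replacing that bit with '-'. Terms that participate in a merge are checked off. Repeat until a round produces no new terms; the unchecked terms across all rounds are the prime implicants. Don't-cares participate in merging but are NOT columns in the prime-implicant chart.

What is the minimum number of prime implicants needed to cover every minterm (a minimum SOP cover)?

9

size-2^0 implicants → 000101(✓)  000110(✓)  001001(✓)  001011(✓)  001110(✓)  001111(✓)  010011  011010(✓)  011111(✓)  100010(✓)  100101(✓)  100110(✓)  100111(✓)  101001(✓)  101010(✓)  101101(✓)  110101(✓)  110110(✓)  111000(✓)  111010(✓)
size-2^1 implicants → -00101  -00110  -01001  -11010  0-1111  00-110  001-11  0010-1  00111-  1-0101  1-0110  1-1010  10-010  10-101  100-10  1001-1  10011-  101-01  1110-0
Unchecked terms (primes): -00101, -00110, -01001, -11010, 0-1111, 00-110, 001-11, 0010-1, 00111-, 010011, 1-0101, 1-0110, 1-1010, 10-010, 10-101, 100-10, 1001-1, 10011-, 101-01, 1110-0
Minterm coverage:
  m5 ⊆ -00101 [E]
  m6 ⊆ -00110,00-110
  m9 ⊆ -01001,0010-1
  m11 ⊆ 001-11,0010-1
  m14 ⊆ 00-110,00111-
  m15 ⊆ 0-1111,001-11,00111-
  m31 ⊆ 0-1111 [E]
  m37 ⊆ -00101,1-0101,10-101,1001-1
  m38 ⊆ -00110,1-0110,100-10,10011-
  m39 ⊆ 1001-1,10011-
  m41 ⊆ -01001,101-01
  m42 ⊆ 1-1010,10-010
  m45 ⊆ 10-101,101-01
  m54 ⊆ 1-0110 [E]
  m56 ⊆ 1110-0 [E]
  m58 ⊆ -11010,1-1010,1110-0
E = {-00101, 0-1111, 1-0110, 1110-0}
Petrick residual → 00-110, 0010-1, 1-1010, 1001-1, 101-01
Cover = b'c'de'f + a'cdef + a'b'def' + a'b'cd'f + ac'def' + acd'ef' + ab'c'df + ab'ce'f + abcd'f'  |cover|=9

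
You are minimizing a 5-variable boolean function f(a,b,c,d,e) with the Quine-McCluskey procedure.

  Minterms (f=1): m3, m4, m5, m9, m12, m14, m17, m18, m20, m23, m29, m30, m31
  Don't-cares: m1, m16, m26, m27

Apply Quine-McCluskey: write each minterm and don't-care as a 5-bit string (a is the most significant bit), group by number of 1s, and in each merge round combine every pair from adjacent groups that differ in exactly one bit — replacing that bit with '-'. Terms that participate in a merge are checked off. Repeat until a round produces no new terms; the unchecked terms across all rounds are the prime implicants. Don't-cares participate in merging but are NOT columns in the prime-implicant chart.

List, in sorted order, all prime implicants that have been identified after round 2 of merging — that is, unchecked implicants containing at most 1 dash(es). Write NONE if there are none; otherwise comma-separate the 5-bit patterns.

-0001, -0100, -1110, 0-001, 0-100, 00-01, 000-1, 0010-, 011-0, 1-010, 1-111, 10-00, 100-0, 1000-, 111-1

Round 0: 00001✓ 00011✓ 00100✓ 00101✓ 01001✓ 01100✓ 01110✓ 10000✓ 10001✓ 10010✓ 10100✓ 10111✓ 11010✓ 11011✓ 11101✓ 11110✓ 11111✓
Round 1: -0001 -0100 -1110 0-001 0-100 00-01 000-1 0010- 011-0 1-010 1-111 10-00 100-0 1000- 11-10✓ 11-11✓ 1101-✓ 111-1 1111-✓
Round 2: 11-1-
PIs = {-0001, -0100, -1110, 0-001, 0-100, 00-01, 000-1, 0010-, 011-0, 1-010, 1-111, 10-00, 100-0, 1000-, 11-1-, 111-1}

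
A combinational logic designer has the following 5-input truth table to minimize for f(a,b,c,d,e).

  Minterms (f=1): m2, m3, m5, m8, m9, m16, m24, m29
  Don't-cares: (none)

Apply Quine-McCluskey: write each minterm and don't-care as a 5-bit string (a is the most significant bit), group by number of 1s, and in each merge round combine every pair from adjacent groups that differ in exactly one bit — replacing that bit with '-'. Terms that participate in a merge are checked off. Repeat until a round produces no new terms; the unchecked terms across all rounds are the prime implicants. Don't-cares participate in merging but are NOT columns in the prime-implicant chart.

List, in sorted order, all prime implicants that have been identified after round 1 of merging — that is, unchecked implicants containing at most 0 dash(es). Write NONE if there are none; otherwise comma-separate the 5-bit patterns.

[col 0] 00010*, 00011*, 00101, 01000*, 01001*, 10000*, 11000*, 11101
[col 1] -1000, 0001-, 0100-, 1-000
Prime implicants: -1000, 0001-, 00101, 0100-, 1-000, 11101

00101, 11101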